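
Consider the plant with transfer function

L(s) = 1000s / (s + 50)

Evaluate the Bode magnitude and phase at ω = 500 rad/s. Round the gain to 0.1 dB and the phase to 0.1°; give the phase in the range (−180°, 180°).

60.0 dB, 5.7°

At s = jω = j500:
zero at origin: s = j500 → |·| = 500, ∠ = 90.00°
pole (s+50): 50 + j500 → |·| = √(50²+500²) = √252500 ≈ 502.49, ∠ = arctan(500/50) ≈ 84.29°
|L| = 1000 · 500 / 502.49 ≈ 995.04
Gain = 20 log₁₀(995.04) ≈ 59.96 dB
∠L = 90.00° − 84.29° = 5.71°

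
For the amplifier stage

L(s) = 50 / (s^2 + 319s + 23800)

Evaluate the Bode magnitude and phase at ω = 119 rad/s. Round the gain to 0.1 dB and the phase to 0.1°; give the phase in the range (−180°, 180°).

Substitute s = j119:
Numerator: 50 = 50 + j0
Denominator: (j119)^2 + 319(j119) + 23800 = 9639 + j37961
|N| = √(50² + 0²) ≈ 50, ∠N ≈ 0.00°
|D| = √(9639² + 37961²) ≈ 39166, ∠D ≈ 75.75°
|L| = 50 / 39166 ≈ 0.0012766
Gain = 20 log₁₀(0.0012766) ≈ -57.88 dB
∠L = 0.00° − 75.75° = -75.75°

-57.9 dB, -75.8°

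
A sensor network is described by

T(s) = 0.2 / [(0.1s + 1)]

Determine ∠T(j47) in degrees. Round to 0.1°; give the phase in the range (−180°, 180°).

At ω = 47 rad/s:
pole (1 + j47·0.1) = 1 + j4.7 → |·| ≈ 4.8052, ∠ ≈ 77.99°
∠T = (0°) − (77.99°) = -77.99°

-78.0°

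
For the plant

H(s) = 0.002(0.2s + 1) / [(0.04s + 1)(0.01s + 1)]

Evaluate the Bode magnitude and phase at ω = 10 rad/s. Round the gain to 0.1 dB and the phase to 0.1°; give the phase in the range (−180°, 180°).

-47.7 dB, 35.9°

At ω = 10 rad/s:
zero (1 + j10·0.2) = 1 + j2 → |·| ≈ 2.2361, ∠ ≈ 63.43°
pole (1 + j10·0.04) = 1 + j0.4 → |·| ≈ 1.077, ∠ ≈ 21.80°
pole (1 + j10·0.01) = 1 + j0.1 → |·| ≈ 1.005, ∠ ≈ 5.71°
|H| = 0.002 · 2.2361 / (1.077 · 1.005) ≈ 0.0041318
Gain = 20 log₁₀(0.0041318) ≈ -47.68 dB
∠H = (63.43°) − (21.80° + 5.71°) = 35.92°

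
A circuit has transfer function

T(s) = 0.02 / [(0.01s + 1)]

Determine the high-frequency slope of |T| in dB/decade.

-20 dB/decade

Each pole contributes −20 dB/decade at high frequency; each zero contributes +20 dB/decade.
Net: 0 zero(s) − 1 pole(s) → -20 dB/decade.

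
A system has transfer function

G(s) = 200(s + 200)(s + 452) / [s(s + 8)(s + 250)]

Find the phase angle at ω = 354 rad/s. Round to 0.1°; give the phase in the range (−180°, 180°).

-134.9°

At s = jω = j354:
zero (s+200): 200 + j354 → |·| = √(200²+354²) = √165316 ≈ 406.59, ∠ = arctan(354/200) ≈ 60.53°
zero (s+452): 452 + j354 → |·| = √(452²+354²) = √329620 ≈ 574.13, ∠ = arctan(354/452) ≈ 38.07°
pole (s+8): 8 + j354 → |·| = √(8²+354²) = √125380 ≈ 354.09, ∠ = arctan(354/8) ≈ 88.71°
pole (s+250): 250 + j354 → |·| = √(250²+354²) = √187816 ≈ 433.38, ∠ = arctan(354/250) ≈ 54.77°
pole at origin: |s| = 354, ∠ = 90.00° (in denominator)
∠G = 98.60° − 233.48° = -134.88°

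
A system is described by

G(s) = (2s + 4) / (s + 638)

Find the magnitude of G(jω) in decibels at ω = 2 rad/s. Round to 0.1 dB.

-41.0 dB

Substitute s = j2:
Numerator: 2(j2) + 4 = 4 + j4
Denominator: (j2) + 638 = 638 + j2
|N| = √(4² + 4²) ≈ 5.6569, ∠N ≈ 45.00°
|D| = √(638² + 2²) ≈ 638, ∠D ≈ 0.18°
|G| = 5.6569 / 638 ≈ 0.0088666
Gain = 20 log₁₀(0.0088666) ≈ -41.04 dB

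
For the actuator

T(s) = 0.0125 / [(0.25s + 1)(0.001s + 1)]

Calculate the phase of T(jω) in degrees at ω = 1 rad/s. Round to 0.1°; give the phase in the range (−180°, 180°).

At ω = 1 rad/s:
pole (1 + j1·0.25) = 1 + j0.25 → |·| ≈ 1.0308, ∠ ≈ 14.04°
pole (1 + j1·0.001) = 1 + j0.001 → |·| ≈ 1, ∠ ≈ 0.06°
∠T = (0°) − (14.04° + 0.06°) = -14.10°

-14.1°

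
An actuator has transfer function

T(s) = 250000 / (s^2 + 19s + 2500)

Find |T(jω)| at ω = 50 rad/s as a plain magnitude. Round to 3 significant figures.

263

At s = jω = j50:
quadratic: (j50)² + 19·j50 + 2500 = 0 + j950 → |·| ≈ 950, ∠ ≈ 90.00°
|T| = 250000 / 950 ≈ 263.16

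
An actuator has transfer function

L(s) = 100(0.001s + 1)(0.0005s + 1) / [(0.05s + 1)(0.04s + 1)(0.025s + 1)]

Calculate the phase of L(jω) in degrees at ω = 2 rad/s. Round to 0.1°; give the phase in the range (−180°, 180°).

-13.0°

At ω = 2 rad/s:
zero (1 + j2·0.001) = 1 + j0.002 → |·| ≈ 1, ∠ ≈ 0.11°
zero (1 + j2·0.0005) = 1 + j0.001 → |·| ≈ 1, ∠ ≈ 0.06°
pole (1 + j2·0.05) = 1 + j0.1 → |·| ≈ 1.005, ∠ ≈ 5.71°
pole (1 + j2·0.04) = 1 + j0.08 → |·| ≈ 1.0032, ∠ ≈ 4.57°
pole (1 + j2·0.025) = 1 + j0.05 → |·| ≈ 1.0012, ∠ ≈ 2.86°
∠L = (0.11° + 0.06°) − (5.71° + 4.57° + 2.86°) = -12.97°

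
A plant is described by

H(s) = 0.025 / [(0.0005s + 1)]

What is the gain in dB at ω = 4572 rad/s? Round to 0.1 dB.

At ω = 4572 rad/s:
pole (1 + j4572·0.0005) = 1 + j2.286 → |·| ≈ 2.4952, ∠ ≈ 66.37°
|H| = 0.025 · 1 / (2.4952) ≈ 0.010019
Gain = 20 log₁₀(0.010019) ≈ -39.98 dB

-40.0 dB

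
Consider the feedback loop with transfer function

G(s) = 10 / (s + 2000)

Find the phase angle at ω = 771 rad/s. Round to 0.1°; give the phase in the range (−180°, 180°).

-21.1°

Substitute s = j771:
Numerator: 10 = 10 + j0
Denominator: (j771) + 2000 = 2000 + j771
|N| = √(10² + 0²) ≈ 10, ∠N ≈ 0.00°
|D| = √(2000² + 771²) ≈ 2143.5, ∠D ≈ 21.08°
∠G = 0.00° − 21.08° = -21.08°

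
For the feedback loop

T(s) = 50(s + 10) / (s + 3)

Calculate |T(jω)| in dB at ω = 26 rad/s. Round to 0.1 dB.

34.5 dB

At s = jω = j26:
zero (s+10): 10 + j26 → |·| = √(10²+26²) = √776 ≈ 27.857, ∠ = arctan(26/10) ≈ 68.96°
pole (s+3): 3 + j26 → |·| = √(3²+26²) = √685 ≈ 26.173, ∠ = arctan(26/3) ≈ 83.42°
|T| = 50 · 27.857 / 26.173 ≈ 53.217
Gain = 20 log₁₀(53.217) ≈ 34.52 dB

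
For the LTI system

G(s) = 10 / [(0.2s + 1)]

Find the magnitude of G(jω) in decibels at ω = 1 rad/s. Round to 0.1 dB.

19.8 dB

At ω = 1 rad/s:
pole (1 + j1·0.2) = 1 + j0.2 → |·| ≈ 1.0198, ∠ ≈ 11.31°
|G| = 10 · 1 / (1.0198) ≈ 9.8058
Gain = 20 log₁₀(9.8058) ≈ 19.83 dB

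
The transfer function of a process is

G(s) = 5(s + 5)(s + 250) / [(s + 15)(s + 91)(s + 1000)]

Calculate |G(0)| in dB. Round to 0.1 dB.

-46.8 dB

G(0) = 5·5·250 / (15·91·1000) ≈ 0.0045788
20 log₁₀(0.0045788) ≈ -46.78 dB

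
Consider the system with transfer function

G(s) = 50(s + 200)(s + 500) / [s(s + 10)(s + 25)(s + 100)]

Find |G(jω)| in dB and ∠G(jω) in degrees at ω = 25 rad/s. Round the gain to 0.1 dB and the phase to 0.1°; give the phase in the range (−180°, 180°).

6.3 dB, 152.8°

At s = jω = j25:
zero (s+200): 200 + j25 → |·| = √(200²+25²) = √40625 ≈ 201.56, ∠ = arctan(25/200) ≈ 7.13°
zero (s+500): 500 + j25 → |·| = √(500²+25²) = √250625 ≈ 500.62, ∠ = arctan(25/500) ≈ 2.86°
pole (s+10): 10 + j25 → |·| = √(10²+25²) = √725 ≈ 26.926, ∠ = arctan(25/10) ≈ 68.20°
pole (s+25): 25 + j25 → |·| = √(25²+25²) = √1250 ≈ 35.355, ∠ = arctan(25/25) ≈ 45.00°
pole (s+100): 100 + j25 → |·| = √(100²+25²) = √10625 ≈ 103.08, ∠ = arctan(25/100) ≈ 14.04°
pole at origin: |s| = 25, ∠ = 90.00° (in denominator)
|G| = 50 · 1.009e+05 / 2.4532e+06 ≈ 2.0565
Gain = 20 log₁₀(2.0565) ≈ 6.26 dB
∠G = 9.99° − 217.24° = -207.25° ≡ 152.75° (principal value)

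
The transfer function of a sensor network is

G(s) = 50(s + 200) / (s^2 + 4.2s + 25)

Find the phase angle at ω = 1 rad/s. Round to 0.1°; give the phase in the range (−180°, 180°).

-9.6°

At s = jω = j1:
zero (s+200): 200 + j1 → |·| = √(200²+1²) = √40001 ≈ 200, ∠ = arctan(1/200) ≈ 0.29°
quadratic: (j1)² + 4.2·j1 + 25 = 24 + j4.2 → |·| ≈ 24.365, ∠ ≈ 9.93°
∠G = 0.29° − 9.93° = -9.64°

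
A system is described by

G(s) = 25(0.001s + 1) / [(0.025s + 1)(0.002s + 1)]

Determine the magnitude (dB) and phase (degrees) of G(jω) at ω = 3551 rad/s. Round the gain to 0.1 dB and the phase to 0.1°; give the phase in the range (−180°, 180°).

-16.8 dB, -97.1°

At ω = 3551 rad/s:
zero (1 + j3551·0.001) = 1 + j3.551 → |·| ≈ 3.6891, ∠ ≈ 74.27°
pole (1 + j3551·0.025) = 1 + j88.775 → |·| ≈ 88.781, ∠ ≈ 89.35°
pole (1 + j3551·0.002) = 1 + j7.102 → |·| ≈ 7.1721, ∠ ≈ 81.99°
|G| = 25 · 3.6891 / (88.781 · 7.1721) ≈ 0.14484
Gain = 20 log₁₀(0.14484) ≈ -16.78 dB
∠G = (74.27°) − (89.35° + 81.99°) = -97.07°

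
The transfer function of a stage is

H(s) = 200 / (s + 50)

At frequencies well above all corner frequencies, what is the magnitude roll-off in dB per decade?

Each pole contributes −20 dB/decade at high frequency; each zero contributes +20 dB/decade.
Net: 0 zero(s) − 1 pole(s) → -20 dB/decade.

-20 dB/decade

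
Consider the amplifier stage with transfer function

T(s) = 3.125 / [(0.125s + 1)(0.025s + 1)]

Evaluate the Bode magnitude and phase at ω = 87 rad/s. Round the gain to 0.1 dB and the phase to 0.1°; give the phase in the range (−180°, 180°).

At ω = 87 rad/s:
pole (1 + j87·0.125) = 1 + j10.875 → |·| ≈ 10.921, ∠ ≈ 84.75°
pole (1 + j87·0.025) = 1 + j2.175 → |·| ≈ 2.3939, ∠ ≈ 65.31°
|T| = 3.125 · 1 / (10.921 · 2.3939) ≈ 0.11953
Gain = 20 log₁₀(0.11953) ≈ -18.45 dB
∠T = (0°) − (84.75° + 65.31°) = -150.06°

-18.5 dB, -150.1°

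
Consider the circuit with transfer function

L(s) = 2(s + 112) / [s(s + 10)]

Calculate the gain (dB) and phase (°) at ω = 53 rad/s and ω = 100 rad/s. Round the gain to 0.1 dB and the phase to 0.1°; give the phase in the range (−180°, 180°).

At s = jω = j53:
zero (s+112): 112 + j53 → |·| = √(112²+53²) = √15353 ≈ 123.91, ∠ = arctan(53/112) ≈ 25.32°
pole (s+10): 10 + j53 → |·| = √(10²+53²) = √2909 ≈ 53.935, ∠ = arctan(53/10) ≈ 79.32°
pole at origin: |s| = 53, ∠ = 90.00° (in denominator)
|L| = 2 · 123.91 / 2858.6 ≈ 0.086693
Gain = 20 log₁₀(0.086693) ≈ -21.24 dB
∠L = 25.32° − 169.32° = -144.00°

At s = jω = j100:
zero (s+112): 112 + j100 → |·| = √(112²+100²) = √22544 ≈ 150.15, ∠ = arctan(100/112) ≈ 41.76°
pole (s+10): 10 + j100 → |·| = √(10²+100²) = √10100 ≈ 100.5, ∠ = arctan(100/10) ≈ 84.29°
pole at origin: |s| = 100, ∠ = 90.00° (in denominator)
|L| = 2 · 150.15 / 10050 ≈ 0.029881
Gain = 20 log₁₀(0.029881) ≈ -30.49 dB
∠L = 41.76° − 174.29° = -132.53°

ω = 53: -21.2 dB, -144.0°; ω = 100: -30.5 dB, -132.5°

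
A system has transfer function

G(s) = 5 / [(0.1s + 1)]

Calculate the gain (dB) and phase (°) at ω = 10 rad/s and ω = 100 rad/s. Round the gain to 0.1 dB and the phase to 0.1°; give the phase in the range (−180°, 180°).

ω = 10: 11.0 dB, -45.0°; ω = 100: -6.1 dB, -84.3°

At ω = 10 rad/s:
pole (1 + j10·0.1) = 1 + j1 → |·| ≈ 1.4142, ∠ ≈ 45.00°
|G| = 5 · 1 / (1.4142) ≈ 3.5356
Gain = 20 log₁₀(3.5356) ≈ 10.97 dB
∠G = (0°) − (45.00°) = -45.00°

At ω = 100 rad/s:
pole (1 + j100·0.1) = 1 + j10 → |·| ≈ 10.05, ∠ ≈ 84.29°
|G| = 5 · 1 / (10.05) ≈ 0.49751
Gain = 20 log₁₀(0.49751) ≈ -6.06 dB
∠G = (0°) − (84.29°) = -84.29°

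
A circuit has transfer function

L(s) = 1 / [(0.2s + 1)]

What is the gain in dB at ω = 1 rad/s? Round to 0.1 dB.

At ω = 1 rad/s:
pole (1 + j1·0.2) = 1 + j0.2 → |·| ≈ 1.0198, ∠ ≈ 11.31°
|L| = 1 · 1 / (1.0198) ≈ 0.98058
Gain = 20 log₁₀(0.98058) ≈ -0.17 dB

-0.2 dB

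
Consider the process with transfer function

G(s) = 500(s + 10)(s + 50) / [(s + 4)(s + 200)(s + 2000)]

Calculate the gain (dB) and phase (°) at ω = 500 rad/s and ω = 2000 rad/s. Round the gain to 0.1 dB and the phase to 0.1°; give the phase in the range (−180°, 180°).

ω = 500: -12.9 dB, 1.4°; ω = 2000: -15.1 dB, -40.9°

At s = jω = j500:
zero (s+10): 10 + j500 → |·| = √(10²+500²) = √250100 ≈ 500.1, ∠ = arctan(500/10) ≈ 88.85°
zero (s+50): 50 + j500 → |·| = √(50²+500²) = √252500 ≈ 502.49, ∠ = arctan(500/50) ≈ 84.29°
pole (s+4): 4 + j500 → |·| = √(4²+500²) = √250016 ≈ 500.02, ∠ = arctan(500/4) ≈ 89.54°
pole (s+200): 200 + j500 → |·| = √(200²+500²) = √290000 ≈ 538.52, ∠ = arctan(500/200) ≈ 68.20°
pole (s+2000): 2000 + j500 → |·| = √(2000²+500²) = √4250000 ≈ 2061.6, ∠ = arctan(500/2000) ≈ 14.04°
|G| = 500 · 2.513e+05 / 5.5513e+08 ≈ 0.22634
Gain = 20 log₁₀(0.22634) ≈ -12.90 dB
∠G = 173.14° − 171.78° = 1.36°

At s = jω = j2000:
zero (s+10): 10 + j2000 → |·| = √(10²+2000²) = √4000100 ≈ 2000, ∠ = arctan(2000/10) ≈ 89.71°
zero (s+50): 50 + j2000 → |·| = √(50²+2000²) = √4002500 ≈ 2000.6, ∠ = arctan(2000/50) ≈ 88.57°
pole (s+4): 4 + j2000 → |·| = √(4²+2000²) = √4000016 ≈ 2000, ∠ = arctan(2000/4) ≈ 89.89°
pole (s+200): 200 + j2000 → |·| = √(200²+2000²) = √4040000 ≈ 2010, ∠ = arctan(2000/200) ≈ 84.29°
pole (s+2000): 2000 + j2000 → |·| = √(2000²+2000²) = √8000000 ≈ 2828.4, ∠ = arctan(2000/2000) ≈ 45.00°
|G| = 500 · 4.0012e+06 / 1.137e+10 ≈ 0.17595
Gain = 20 log₁₀(0.17595) ≈ -15.09 dB
∠G = 178.28° − 219.18° = -40.90°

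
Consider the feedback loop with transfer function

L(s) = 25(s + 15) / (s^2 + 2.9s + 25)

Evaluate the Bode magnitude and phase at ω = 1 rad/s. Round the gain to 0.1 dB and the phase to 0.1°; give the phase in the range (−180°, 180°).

23.8 dB, -3.1°

At s = jω = j1:
zero (s+15): 15 + j1 → |·| = √(15²+1²) = √226 ≈ 15.033, ∠ = arctan(1/15) ≈ 3.81°
quadratic: (j1)² + 2.9·j1 + 25 = 24 + j2.9 → |·| ≈ 24.175, ∠ ≈ 6.89°
|L| = 25 · 15.033 / 24.175 ≈ 15.546
Gain = 20 log₁₀(15.546) ≈ 23.83 dB
∠L = 3.81° − 6.89° = -3.08°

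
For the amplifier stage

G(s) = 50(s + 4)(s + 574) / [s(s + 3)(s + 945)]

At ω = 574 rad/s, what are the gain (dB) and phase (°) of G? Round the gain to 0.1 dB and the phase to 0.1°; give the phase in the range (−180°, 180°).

At s = jω = j574:
zero (s+4): 4 + j574 → |·| = √(4²+574²) = √329492 ≈ 574.01, ∠ = arctan(574/4) ≈ 89.60°
zero (s+574): 574 + j574 → |·| = √(574²+574²) = √658952 ≈ 811.76, ∠ = arctan(574/574) ≈ 45.00°
pole (s+3): 3 + j574 → |·| = √(3²+574²) = √329485 ≈ 574.01, ∠ = arctan(574/3) ≈ 89.70°
pole (s+945): 945 + j574 → |·| = √(945²+574²) = √1222501 ≈ 1105.7, ∠ = arctan(574/945) ≈ 31.27°
pole at origin: |s| = 574, ∠ = 90.00° (in denominator)
|G| = 50 · 4.6596e+05 / 3.6431e+08 ≈ 0.063951
Gain = 20 log₁₀(0.063951) ≈ -23.88 dB
∠G = 134.60° − 210.97° = -76.37°

-23.9 dB, -76.4°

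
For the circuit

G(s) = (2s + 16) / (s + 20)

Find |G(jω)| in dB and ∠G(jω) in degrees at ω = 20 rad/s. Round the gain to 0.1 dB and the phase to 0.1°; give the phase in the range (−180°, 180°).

Substitute s = j20:
Numerator: 2(j20) + 16 = 16 + j40
Denominator: (j20) + 20 = 20 + j20
|N| = √(16² + 40²) ≈ 43.081, ∠N ≈ 68.20°
|D| = √(20² + 20²) ≈ 28.284, ∠D ≈ 45.00°
|G| = 43.081 / 28.284 ≈ 1.5232
Gain = 20 log₁₀(1.5232) ≈ 3.66 dB
∠G = 68.20° − 45.00° = 23.20°

3.7 dB, 23.2°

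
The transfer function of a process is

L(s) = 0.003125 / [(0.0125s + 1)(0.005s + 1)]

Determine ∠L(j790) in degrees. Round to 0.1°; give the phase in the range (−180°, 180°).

At ω = 790 rad/s:
pole (1 + j790·0.0125) = 1 + j9.875 → |·| ≈ 9.9255, ∠ ≈ 84.22°
pole (1 + j790·0.005) = 1 + j3.95 → |·| ≈ 4.0746, ∠ ≈ 75.79°
∠L = (0°) − (84.22° + 75.79°) = -160.01°

-160.0°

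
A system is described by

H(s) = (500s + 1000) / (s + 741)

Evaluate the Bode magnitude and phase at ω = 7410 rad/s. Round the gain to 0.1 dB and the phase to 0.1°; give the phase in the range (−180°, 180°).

Substitute s = j7410:
Numerator: 500(j7410) + 1000 = 1000 + j3705000
Denominator: (j7410) + 741 = 741 + j7410
|N| = √(1000² + 3705000²) ≈ 3.705e+06, ∠N ≈ 89.98°
|D| = √(741² + 7410²) ≈ 7447, ∠D ≈ 84.29°
|H| = 3.705e+06 / 7447 ≈ 497.52
Gain = 20 log₁₀(497.52) ≈ 53.94 dB
∠H = 89.98° − 84.29° = 5.69°

53.9 dB, 5.7°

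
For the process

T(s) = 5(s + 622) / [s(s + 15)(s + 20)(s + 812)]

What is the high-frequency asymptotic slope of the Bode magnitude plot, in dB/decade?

-60 dB/decade

Each pole contributes −20 dB/decade at high frequency; each zero contributes +20 dB/decade.
Net: 1 zero(s) − 4 pole(s) → -60 dB/decade.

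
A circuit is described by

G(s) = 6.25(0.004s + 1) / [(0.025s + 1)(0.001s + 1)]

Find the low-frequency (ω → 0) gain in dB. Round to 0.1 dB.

15.9 dB

G(0) = 6.25 · 1 / 1 = 6.25
20 log₁₀(6.25) ≈ 15.92 dB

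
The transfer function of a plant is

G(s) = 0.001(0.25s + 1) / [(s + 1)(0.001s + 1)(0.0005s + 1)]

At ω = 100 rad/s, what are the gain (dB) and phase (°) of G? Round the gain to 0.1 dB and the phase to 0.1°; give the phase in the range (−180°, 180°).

-72.1 dB, -10.3°

At ω = 100 rad/s:
zero (1 + j100·0.25) = 1 + j25 → |·| ≈ 25.02, ∠ ≈ 87.71°
pole (1 + j100·1) = 1 + j100 → |·| ≈ 100, ∠ ≈ 89.43°
pole (1 + j100·0.001) = 1 + j0.1 → |·| ≈ 1.005, ∠ ≈ 5.71°
pole (1 + j100·0.0005) = 1 + j0.05 → |·| ≈ 1.0012, ∠ ≈ 2.86°
|G| = 0.001 · 25.02 / (100 · 1.005 · 1.0012) ≈ 0.00024866
Gain = 20 log₁₀(0.00024866) ≈ -72.09 dB
∠G = (87.71°) − (89.43° + 5.71° + 2.86°) = -10.29°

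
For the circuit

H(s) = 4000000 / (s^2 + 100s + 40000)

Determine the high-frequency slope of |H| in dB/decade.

-40 dB/decade

Each pole contributes −20 dB/decade at high frequency; each zero contributes +20 dB/decade.
Net: 0 zero(s) − 2 pole(s) → -40 dB/decade.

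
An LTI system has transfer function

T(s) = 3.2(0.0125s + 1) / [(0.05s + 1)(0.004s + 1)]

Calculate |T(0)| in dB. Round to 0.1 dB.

10.1 dB

T(0) = 3.2 · 1 / 1 = 3.2
20 log₁₀(3.2) ≈ 10.10 dB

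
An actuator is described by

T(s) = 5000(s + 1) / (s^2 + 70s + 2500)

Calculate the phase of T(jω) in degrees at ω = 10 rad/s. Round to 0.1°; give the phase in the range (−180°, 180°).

68.0°

At s = jω = j10:
zero (s+1): 1 + j10 → |·| = √(1²+10²) = √101 ≈ 10.05, ∠ = arctan(10/1) ≈ 84.29°
quadratic: (j10)² + 70·j10 + 2500 = 2400 + j700 → |·| ≈ 2500, ∠ ≈ 16.26°
∠T = 84.29° − 16.26° = 68.03°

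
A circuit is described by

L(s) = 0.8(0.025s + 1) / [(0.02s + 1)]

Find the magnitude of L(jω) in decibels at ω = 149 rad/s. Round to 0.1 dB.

-0.2 dB

At ω = 149 rad/s:
zero (1 + j149·0.025) = 1 + j3.725 → |·| ≈ 3.8569, ∠ ≈ 74.97°
pole (1 + j149·0.02) = 1 + j2.98 → |·| ≈ 3.1433, ∠ ≈ 71.45°
|L| = 0.8 · 3.8569 / (3.1433) ≈ 0.98162
Gain = 20 log₁₀(0.98162) ≈ -0.16 dB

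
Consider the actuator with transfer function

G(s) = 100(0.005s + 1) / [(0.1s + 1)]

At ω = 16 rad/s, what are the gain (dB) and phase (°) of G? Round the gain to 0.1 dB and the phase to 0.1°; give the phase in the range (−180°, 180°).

34.5 dB, -53.4°

At ω = 16 rad/s:
zero (1 + j16·0.005) = 1 + j0.08 → |·| ≈ 1.0032, ∠ ≈ 4.57°
pole (1 + j16·0.1) = 1 + j1.6 → |·| ≈ 1.8868, ∠ ≈ 57.99°
|G| = 100 · 1.0032 / (1.8868) ≈ 53.169
Gain = 20 log₁₀(53.169) ≈ 34.51 dB
∠G = (4.57°) − (57.99°) = -53.42°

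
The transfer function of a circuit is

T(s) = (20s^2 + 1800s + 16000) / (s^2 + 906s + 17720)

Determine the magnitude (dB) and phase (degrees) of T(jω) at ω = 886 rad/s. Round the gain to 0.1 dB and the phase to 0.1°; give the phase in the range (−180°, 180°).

Substitute s = j886:
Numerator: 20(j886)^2 + 1800(j886) + 16000 = -15683920 + j1594800
Denominator: (j886)^2 + 906(j886) + 17720 = -767276 + j802716
|N| = √(15683920² + 1594800²) ≈ 1.5765e+07, ∠N ≈ 174.19°
|D| = √(767276² + 802716²) ≈ 1.1104e+06, ∠D ≈ 133.71°
|T| = 1.5765e+07 / 1.1104e+06 ≈ 14.198
Gain = 20 log₁₀(14.198) ≈ 23.04 dB
∠T = 174.19° − 133.71° = 40.48°

23.0 dB, 40.5°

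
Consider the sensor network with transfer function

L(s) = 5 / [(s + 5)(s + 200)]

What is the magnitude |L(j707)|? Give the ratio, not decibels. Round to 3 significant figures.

9.63e-06

At s = jω = j707:
pole (s+5): 5 + j707 → |·| = √(5²+707²) = √499874 ≈ 707.02, ∠ = arctan(707/5) ≈ 89.59°
pole (s+200): 200 + j707 → |·| = √(200²+707²) = √539849 ≈ 734.74, ∠ = arctan(707/200) ≈ 74.20°
|L| = 5 / 5.1948e+05 ≈ 9.625e-06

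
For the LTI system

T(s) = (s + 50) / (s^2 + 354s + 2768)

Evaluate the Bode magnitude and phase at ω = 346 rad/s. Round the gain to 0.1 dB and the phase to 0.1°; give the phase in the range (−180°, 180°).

-53.7 dB, -51.9°

Substitute s = j346:
Numerator: (j346) + 50 = 50 + j346
Denominator: (j346)^2 + 354(j346) + 2768 = -116948 + j122484
|N| = √(50² + 346²) ≈ 349.59, ∠N ≈ 81.78°
|D| = √(116948² + 122484²) ≈ 1.6935e+05, ∠D ≈ 133.68°
|T| = 349.59 / 1.6935e+05 ≈ 0.0020643
Gain = 20 log₁₀(0.0020643) ≈ -53.70 dB
∠T = 81.78° − 133.68° = -51.90°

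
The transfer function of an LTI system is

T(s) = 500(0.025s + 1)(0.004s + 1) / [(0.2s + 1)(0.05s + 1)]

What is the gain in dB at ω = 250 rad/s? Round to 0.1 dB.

17.1 dB

At ω = 250 rad/s:
zero (1 + j250·0.025) = 1 + j6.25 → |·| ≈ 6.3295, ∠ ≈ 80.91°
zero (1 + j250·0.004) = 1 + j1 → |·| ≈ 1.4142, ∠ ≈ 45.00°
pole (1 + j250·0.2) = 1 + j50 → |·| ≈ 50.01, ∠ ≈ 88.85°
pole (1 + j250·0.05) = 1 + j12.5 → |·| ≈ 12.54, ∠ ≈ 85.43°
|T| = 500 · 6.3295 · 1.4142 / (50.01 · 12.54) ≈ 7.1367
Gain = 20 log₁₀(7.1367) ≈ 17.07 dB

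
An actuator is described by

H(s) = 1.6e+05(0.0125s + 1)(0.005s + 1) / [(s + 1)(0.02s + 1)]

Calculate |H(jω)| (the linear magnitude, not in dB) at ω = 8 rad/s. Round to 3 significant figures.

1.97e+04

At ω = 8 rad/s:
zero (1 + j8·0.0125) = 1 + j0.1 → |·| ≈ 1.005, ∠ ≈ 5.71°
zero (1 + j8·0.005) = 1 + j0.04 → |·| ≈ 1.0008, ∠ ≈ 2.29°
pole (1 + j8·1) = 1 + j8 → |·| ≈ 8.0623, ∠ ≈ 82.87°
pole (1 + j8·0.02) = 1 + j0.16 → |·| ≈ 1.0127, ∠ ≈ 9.09°
|H| = 1.6e+05 · 1.005 · 1.0008 / (8.0623 · 1.0127) ≈ 19710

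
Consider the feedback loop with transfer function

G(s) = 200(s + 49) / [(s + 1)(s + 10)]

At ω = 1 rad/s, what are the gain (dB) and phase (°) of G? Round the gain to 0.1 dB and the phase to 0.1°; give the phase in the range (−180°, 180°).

At s = jω = j1:
zero (s+49): 49 + j1 → |·| = √(49²+1²) = √2402 ≈ 49.01, ∠ = arctan(1/49) ≈ 1.17°
pole (s+1): 1 + j1 → |·| = √(1²+1²) = √2 ≈ 1.4142, ∠ = arctan(1/1) ≈ 45.00°
pole (s+10): 10 + j1 → |·| = √(10²+1²) = √101 ≈ 10.05, ∠ = arctan(1/10) ≈ 5.71°
|G| = 200 · 49.01 / 14.213 ≈ 689.65
Gain = 20 log₁₀(689.65) ≈ 56.77 dB
∠G = 1.17° − 50.71° = -49.54°

56.8 dB, -49.5°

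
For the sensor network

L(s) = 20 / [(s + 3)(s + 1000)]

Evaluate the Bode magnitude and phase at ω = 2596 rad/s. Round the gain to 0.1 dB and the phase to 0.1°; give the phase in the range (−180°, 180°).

-111.2 dB, -158.9°

At s = jω = j2596:
pole (s+3): 3 + j2596 → |·| = √(3²+2596²) = √6739225 ≈ 2596, ∠ = arctan(2596/3) ≈ 89.93°
pole (s+1000): 1000 + j2596 → |·| = √(1000²+2596²) = √7739216 ≈ 2781.9, ∠ = arctan(2596/1000) ≈ 68.93°
|L| = 20 / 7.2218e+06 ≈ 2.7694e-06
Gain = 20 log₁₀(2.7694e-06) ≈ -111.15 dB
∠L = 0.00° − 158.86° = -158.86°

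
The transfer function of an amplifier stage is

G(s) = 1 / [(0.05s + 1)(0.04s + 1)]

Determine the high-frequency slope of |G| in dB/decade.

Each pole contributes −20 dB/decade at high frequency; each zero contributes +20 dB/decade.
Net: 0 zero(s) − 2 pole(s) → -40 dB/decade.

-40 dB/decade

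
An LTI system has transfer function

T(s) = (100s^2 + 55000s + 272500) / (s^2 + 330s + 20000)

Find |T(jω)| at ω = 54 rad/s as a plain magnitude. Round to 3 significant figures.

Substitute s = j54:
Numerator: 100(j54)^2 + 55000(j54) + 272500 = -19100 + j2970000
Denominator: (j54)^2 + 330(j54) + 20000 = 17084 + j17820
|N| = √(19100² + 2970000²) ≈ 2.9701e+06, ∠N ≈ 90.37°
|D| = √(17084² + 17820²) ≈ 24686, ∠D ≈ 46.21°
|T| = 2.9701e+06 / 24686 ≈ 120.32

120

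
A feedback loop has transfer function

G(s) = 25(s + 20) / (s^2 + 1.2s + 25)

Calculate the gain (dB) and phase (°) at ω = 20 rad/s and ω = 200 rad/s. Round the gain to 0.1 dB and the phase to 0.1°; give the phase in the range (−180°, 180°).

ω = 20: 5.5 dB, -131.3°; ω = 200: -18.0 dB, -95.4°

At s = jω = j20:
zero (s+20): 20 + j20 → |·| = √(20²+20²) = √800 ≈ 28.284, ∠ = arctan(20/20) ≈ 45.00°
quadratic: (j20)² + 1.2·j20 + 25 = -375 + j24 → |·| ≈ 375.77, ∠ ≈ 176.34°
|G| = 25 · 28.284 / 375.77 ≈ 1.8817
Gain = 20 log₁₀(1.8817) ≈ 5.49 dB
∠G = 45.00° − 176.34° = -131.34°

At s = jω = j200:
zero (s+20): 20 + j200 → |·| = √(20²+200²) = √40400 ≈ 201, ∠ = arctan(200/20) ≈ 84.29°
quadratic: (j200)² + 1.2·j200 + 25 = -39975 + j240 → |·| ≈ 39976, ∠ ≈ 179.66°
|G| = 25 · 201 / 39976 ≈ 0.1257
Gain = 20 log₁₀(0.1257) ≈ -18.01 dB
∠G = 84.29° − 179.66° = -95.37°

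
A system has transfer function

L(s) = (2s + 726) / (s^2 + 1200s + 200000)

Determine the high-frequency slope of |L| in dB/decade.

-20 dB/decade

Each pole contributes −20 dB/decade at high frequency; each zero contributes +20 dB/decade.
Net: 1 zero(s) − 2 pole(s) → -20 dB/decade.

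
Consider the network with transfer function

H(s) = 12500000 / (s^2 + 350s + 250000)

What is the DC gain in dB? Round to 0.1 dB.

34.0 dB

H(0) = 12500000 / 250000 = 50
20 log₁₀(50) ≈ 33.98 dB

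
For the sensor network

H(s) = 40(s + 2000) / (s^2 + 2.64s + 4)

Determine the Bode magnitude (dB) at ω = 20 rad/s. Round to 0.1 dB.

At s = jω = j20:
zero (s+2000): 2000 + j20 → |·| = √(2000²+20²) = √4000400 ≈ 2000.1, ∠ = arctan(20/2000) ≈ 0.57°
quadratic: (j20)² + 2.64·j20 + 4 = -396 + j52.8 → |·| ≈ 399.5, ∠ ≈ 172.41°
|H| = 40 · 2000.1 / 399.5 ≈ 200.26
Gain = 20 log₁₀(200.26) ≈ 46.03 dB

46.0 dB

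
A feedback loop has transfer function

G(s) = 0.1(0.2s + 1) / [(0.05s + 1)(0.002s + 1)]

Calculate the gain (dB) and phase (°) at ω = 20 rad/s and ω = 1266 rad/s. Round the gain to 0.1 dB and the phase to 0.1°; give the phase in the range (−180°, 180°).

ω = 20: -10.7 dB, 28.7°; ω = 1266: -16.7 dB, -67.8°

At ω = 20 rad/s:
zero (1 + j20·0.2) = 1 + j4 → |·| ≈ 4.1231, ∠ ≈ 75.96°
pole (1 + j20·0.05) = 1 + j1 → |·| ≈ 1.4142, ∠ ≈ 45.00°
pole (1 + j20·0.002) = 1 + j0.04 → |·| ≈ 1.0008, ∠ ≈ 2.29°
|G| = 0.1 · 4.1231 / (1.4142 · 1.0008) ≈ 0.29132
Gain = 20 log₁₀(0.29132) ≈ -10.71 dB
∠G = (75.96°) − (45.00° + 2.29°) = 28.67°

At ω = 1266 rad/s:
zero (1 + j1266·0.2) = 1 + j253.2 → |·| ≈ 253.2, ∠ ≈ 89.77°
pole (1 + j1266·0.05) = 1 + j63.3 → |·| ≈ 63.308, ∠ ≈ 89.09°
pole (1 + j1266·0.002) = 1 + j2.532 → |·| ≈ 2.7223, ∠ ≈ 68.45°
|G| = 0.1 · 253.2 / (63.308 · 2.7223) ≈ 0.14692
Gain = 20 log₁₀(0.14692) ≈ -16.66 dB
∠G = (89.77°) − (89.09° + 68.45°) = -67.77°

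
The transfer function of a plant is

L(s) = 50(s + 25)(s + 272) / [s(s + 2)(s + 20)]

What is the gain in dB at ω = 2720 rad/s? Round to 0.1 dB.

-34.7 dB

At s = jω = j2720:
zero (s+25): 25 + j2720 → |·| = √(25²+2720²) = √7399025 ≈ 2720.1, ∠ = arctan(2720/25) ≈ 89.47°
zero (s+272): 272 + j2720 → |·| = √(272²+2720²) = √7472384 ≈ 2733.6, ∠ = arctan(2720/272) ≈ 84.29°
pole (s+2): 2 + j2720 → |·| = √(2²+2720²) = √7398404 ≈ 2720, ∠ = arctan(2720/2) ≈ 89.96°
pole (s+20): 20 + j2720 → |·| = √(20²+2720²) = √7398800 ≈ 2720.1, ∠ = arctan(2720/20) ≈ 89.58°
pole at origin: |s| = 2720, ∠ = 90.00° (in denominator)
|L| = 50 · 7.4357e+06 / 2.0124e+10 ≈ 0.018475
Gain = 20 log₁₀(0.018475) ≈ -34.67 dB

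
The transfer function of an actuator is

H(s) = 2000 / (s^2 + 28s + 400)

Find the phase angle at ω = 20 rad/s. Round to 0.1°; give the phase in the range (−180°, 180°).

At s = jω = j20:
quadratic: (j20)² + 28·j20 + 400 = 0 + j560 → |·| ≈ 560, ∠ ≈ 90.00°
∠H = 0.00° − 90.00° = -90.00°

-90.0°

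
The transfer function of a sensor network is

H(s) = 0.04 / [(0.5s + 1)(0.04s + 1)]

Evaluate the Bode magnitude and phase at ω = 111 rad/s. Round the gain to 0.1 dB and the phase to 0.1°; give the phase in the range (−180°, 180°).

-76.0 dB, -166.3°

At ω = 111 rad/s:
pole (1 + j111·0.5) = 1 + j55.5 → |·| ≈ 55.509, ∠ ≈ 88.97°
pole (1 + j111·0.04) = 1 + j4.44 → |·| ≈ 4.5512, ∠ ≈ 77.31°
|H| = 0.04 · 1 / (55.509 · 4.5512) ≈ 0.00015833
Gain = 20 log₁₀(0.00015833) ≈ -76.01 dB
∠H = (0°) − (88.97° + 77.31°) = -166.28°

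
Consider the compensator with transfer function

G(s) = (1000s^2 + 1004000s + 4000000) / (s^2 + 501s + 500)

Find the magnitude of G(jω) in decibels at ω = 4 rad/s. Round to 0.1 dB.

68.8 dB

Substitute s = j4:
Numerator: 1000(j4)^2 + 1004000(j4) + 4000000 = 3984000 + j4016000
Denominator: (j4)^2 + 501(j4) + 500 = 484 + j2004
|N| = √(3984000² + 4016000²) ≈ 5.6569e+06, ∠N ≈ 45.23°
|D| = √(484² + 2004²) ≈ 2061.6, ∠D ≈ 76.42°
|G| = 5.6569e+06 / 2061.6 ≈ 2743.9
Gain = 20 log₁₀(2743.9) ≈ 68.77 dB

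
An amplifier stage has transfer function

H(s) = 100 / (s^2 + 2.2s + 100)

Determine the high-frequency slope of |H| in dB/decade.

Each pole contributes −20 dB/decade at high frequency; each zero contributes +20 dB/decade.
Net: 0 zero(s) − 2 pole(s) → -40 dB/decade.

-40 dB/decade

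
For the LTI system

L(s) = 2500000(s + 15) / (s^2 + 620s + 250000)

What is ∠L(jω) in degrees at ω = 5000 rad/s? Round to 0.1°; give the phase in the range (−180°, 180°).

-83.0°

At s = jω = j5000:
zero (s+15): 15 + j5000 → |·| = √(15²+5000²) = √25000225 ≈ 5000, ∠ = arctan(5000/15) ≈ 89.83°
quadratic: (j5000)² + 620·j5000 + 250000 = -24750000 + j3100000 → |·| ≈ 2.4943e+07, ∠ ≈ 172.86°
∠L = 89.83° − 172.86° = -83.03°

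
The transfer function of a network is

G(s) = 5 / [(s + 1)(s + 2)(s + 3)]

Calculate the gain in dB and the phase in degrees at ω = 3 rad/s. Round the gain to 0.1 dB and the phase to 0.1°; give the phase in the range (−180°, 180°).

-19.7 dB, -172.9°

At s = jω = j3:
pole (s+1): 1 + j3 → |·| = √(1²+3²) = √10 ≈ 3.1623, ∠ = arctan(3/1) ≈ 71.57°
pole (s+2): 2 + j3 → |·| = √(2²+3²) = √13 ≈ 3.6056, ∠ = arctan(3/2) ≈ 56.31°
pole (s+3): 3 + j3 → |·| = √(3²+3²) = √18 ≈ 4.2426, ∠ = arctan(3/3) ≈ 45.00°
|G| = 5 / 48.374 ≈ 0.10336
Gain = 20 log₁₀(0.10336) ≈ -19.71 dB
∠G = 0.00° − 172.88° = -172.88°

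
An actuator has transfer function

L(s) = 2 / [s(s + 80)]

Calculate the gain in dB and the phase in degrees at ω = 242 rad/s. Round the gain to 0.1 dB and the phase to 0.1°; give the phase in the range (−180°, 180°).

-89.8 dB, -161.7°

At s = jω = j242:
pole (s+80): 80 + j242 → |·| = √(80²+242²) = √64964 ≈ 254.88, ∠ = arctan(242/80) ≈ 71.71°
pole at origin: |s| = 242, ∠ = 90.00° (in denominator)
|L| = 2 / 61681 ≈ 3.2425e-05
Gain = 20 log₁₀(3.2425e-05) ≈ -89.78 dB
∠L = 0.00° − 161.71° = -161.71°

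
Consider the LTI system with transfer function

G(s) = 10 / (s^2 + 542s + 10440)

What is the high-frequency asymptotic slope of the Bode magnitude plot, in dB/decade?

Each pole contributes −20 dB/decade at high frequency; each zero contributes +20 dB/decade.
Net: 0 zero(s) − 2 pole(s) → -40 dB/decade.

-40 dB/decade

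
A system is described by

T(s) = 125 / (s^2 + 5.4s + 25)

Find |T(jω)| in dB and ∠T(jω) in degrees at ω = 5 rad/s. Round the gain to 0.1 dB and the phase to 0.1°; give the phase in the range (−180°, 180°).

13.3 dB, -90.0°

At s = jω = j5:
quadratic: (j5)² + 5.4·j5 + 25 = 0 + j27 → |·| ≈ 27, ∠ ≈ 90.00°
|T| = 125 / 27 ≈ 4.6296
Gain = 20 log₁₀(4.6296) ≈ 13.31 dB
∠T = 0.00° − 90.00° = -90.00°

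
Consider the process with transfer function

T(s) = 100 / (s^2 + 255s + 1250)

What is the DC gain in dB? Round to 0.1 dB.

T(0) = 100 / 1250 = 0.08
20 log₁₀(0.08) ≈ -21.94 dB

-21.9 dB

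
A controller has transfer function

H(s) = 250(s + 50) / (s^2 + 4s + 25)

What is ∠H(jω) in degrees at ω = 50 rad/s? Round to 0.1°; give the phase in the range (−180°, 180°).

At s = jω = j50:
zero (s+50): 50 + j50 → |·| = √(50²+50²) = √5000 ≈ 70.711, ∠ = arctan(50/50) ≈ 45.00°
quadratic: (j50)² + 4·j50 + 25 = -2475 + j200 → |·| ≈ 2483.1, ∠ ≈ 175.38°
∠H = 45.00° − 175.38° = -130.38°

-130.4°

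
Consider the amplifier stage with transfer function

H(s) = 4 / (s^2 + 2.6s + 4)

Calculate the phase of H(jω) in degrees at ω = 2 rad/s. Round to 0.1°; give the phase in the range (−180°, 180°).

At s = jω = j2:
quadratic: (j2)² + 2.6·j2 + 4 = 0 + j5.2 → |·| ≈ 5.2, ∠ ≈ 90.00°
∠H = 0.00° − 90.00° = -90.00°

-90.0°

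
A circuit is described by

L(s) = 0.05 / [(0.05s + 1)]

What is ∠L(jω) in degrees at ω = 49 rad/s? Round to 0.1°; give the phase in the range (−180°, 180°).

At ω = 49 rad/s:
pole (1 + j49·0.05) = 1 + j2.45 → |·| ≈ 2.6462, ∠ ≈ 67.80°
∠L = (0°) − (67.80°) = -67.80°

-67.8°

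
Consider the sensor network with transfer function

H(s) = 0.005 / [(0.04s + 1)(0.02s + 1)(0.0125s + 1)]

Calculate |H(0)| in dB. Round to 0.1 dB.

-46.0 dB

H(0) = 0.005 · 1 / 1 = 0.005
20 log₁₀(0.005) ≈ -46.02 dB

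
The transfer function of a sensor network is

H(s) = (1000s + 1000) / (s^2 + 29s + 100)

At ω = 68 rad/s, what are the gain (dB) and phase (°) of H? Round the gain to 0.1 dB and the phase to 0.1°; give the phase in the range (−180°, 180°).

22.8 dB, -67.3°

Substitute s = j68:
Numerator: 1000(j68) + 1000 = 1000 + j68000
Denominator: (j68)^2 + 29(j68) + 100 = -4524 + j1972
|N| = √(1000² + 68000²) ≈ 68007, ∠N ≈ 89.16°
|D| = √(4524² + 1972²) ≈ 4935.1, ∠D ≈ 156.45°
|H| = 68007 / 4935.1 ≈ 13.78
Gain = 20 log₁₀(13.78) ≈ 22.78 dB
∠H = 89.16° − 156.45° = -67.29°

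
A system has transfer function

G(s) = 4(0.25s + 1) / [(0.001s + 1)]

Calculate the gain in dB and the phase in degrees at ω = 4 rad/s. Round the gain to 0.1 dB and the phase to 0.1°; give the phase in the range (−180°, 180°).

At ω = 4 rad/s:
zero (1 + j4·0.25) = 1 + j1 → |·| ≈ 1.4142, ∠ ≈ 45.00°
pole (1 + j4·0.001) = 1 + j0.004 → |·| ≈ 1, ∠ ≈ 0.23°
|G| = 4 · 1.4142 / (1) ≈ 5.6568
Gain = 20 log₁₀(5.6568) ≈ 15.05 dB
∠G = (45.00°) − (0.23°) = 44.77°

15.1 dB, 44.8°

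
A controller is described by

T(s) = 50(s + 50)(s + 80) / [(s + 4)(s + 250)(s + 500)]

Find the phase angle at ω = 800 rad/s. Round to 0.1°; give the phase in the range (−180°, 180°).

At s = jω = j800:
zero (s+50): 50 + j800 → |·| = √(50²+800²) = √642500 ≈ 801.56, ∠ = arctan(800/50) ≈ 86.42°
zero (s+80): 80 + j800 → |·| = √(80²+800²) = √646400 ≈ 803.99, ∠ = arctan(800/80) ≈ 84.29°
pole (s+4): 4 + j800 → |·| = √(4²+800²) = √640016 ≈ 800.01, ∠ = arctan(800/4) ≈ 89.71°
pole (s+250): 250 + j800 → |·| = √(250²+800²) = √702500 ≈ 838.15, ∠ = arctan(800/250) ≈ 72.65°
pole (s+500): 500 + j800 → |·| = √(500²+800²) = √890000 ≈ 943.4, ∠ = arctan(800/500) ≈ 57.99°
∠T = 170.71° − 220.35° = -49.64°

-49.6°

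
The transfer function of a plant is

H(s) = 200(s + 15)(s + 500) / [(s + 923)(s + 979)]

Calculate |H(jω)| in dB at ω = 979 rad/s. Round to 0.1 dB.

41.3 dB

At s = jω = j979:
zero (s+15): 15 + j979 → |·| = √(15²+979²) = √958666 ≈ 979.11, ∠ = arctan(979/15) ≈ 89.12°
zero (s+500): 500 + j979 → |·| = √(500²+979²) = √1208441 ≈ 1099.3, ∠ = arctan(979/500) ≈ 62.95°
pole (s+923): 923 + j979 → |·| = √(923²+979²) = √1810370 ≈ 1345.5, ∠ = arctan(979/923) ≈ 46.69°
pole (s+979): 979 + j979 → |·| = √(979²+979²) = √1916882 ≈ 1384.5, ∠ = arctan(979/979) ≈ 45.00°
|H| = 200 · 1.0763e+06 / 1.8628e+06 ≈ 115.56
Gain = 20 log₁₀(115.56) ≈ 41.26 dB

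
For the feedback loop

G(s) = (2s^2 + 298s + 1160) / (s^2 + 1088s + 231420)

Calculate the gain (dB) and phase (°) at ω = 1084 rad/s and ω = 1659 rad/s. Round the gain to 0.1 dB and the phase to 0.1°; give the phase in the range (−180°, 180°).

Substitute s = j1084:
Numerator: 2(j1084)^2 + 298(j1084) + 1160 = -2348952 + j323032
Denominator: (j1084)^2 + 1088(j1084) + 231420 = -943636 + j1179392
|N| = √(2348952² + 323032²) ≈ 2.3711e+06, ∠N ≈ 172.17°
|D| = √(943636² + 1179392²) ≈ 1.5104e+06, ∠D ≈ 128.66°
|G| = 2.3711e+06 / 1.5104e+06 ≈ 1.5698
Gain = 20 log₁₀(1.5698) ≈ 3.92 dB
∠G = 172.17° − 128.66° = 43.51°

Substitute s = j1659:
Numerator: 2(j1659)^2 + 298(j1659) + 1160 = -5503402 + j494382
Denominator: (j1659)^2 + 1088(j1659) + 231420 = -2520861 + j1804992
|N| = √(5503402² + 494382²) ≈ 5.5256e+06, ∠N ≈ 174.87°
|D| = √(2520861² + 1804992²) ≈ 3.1004e+06, ∠D ≈ 144.40°
|G| = 5.5256e+06 / 3.1004e+06 ≈ 1.7822
Gain = 20 log₁₀(1.7822) ≈ 5.02 dB
∠G = 174.87° − 144.40° = 30.47°

ω = 1084: 3.9 dB, 43.5°; ω = 1659: 5.0 dB, 30.5°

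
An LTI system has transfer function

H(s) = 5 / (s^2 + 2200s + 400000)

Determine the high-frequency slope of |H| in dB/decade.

Each pole contributes −20 dB/decade at high frequency; each zero contributes +20 dB/decade.
Net: 0 zero(s) − 2 pole(s) → -40 dB/decade.

-40 dB/decade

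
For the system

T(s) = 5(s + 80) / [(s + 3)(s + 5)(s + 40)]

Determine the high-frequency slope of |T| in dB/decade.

Each pole contributes −20 dB/decade at high frequency; each zero contributes +20 dB/decade.
Net: 1 zero(s) − 3 pole(s) → -40 dB/decade.

-40 dB/decade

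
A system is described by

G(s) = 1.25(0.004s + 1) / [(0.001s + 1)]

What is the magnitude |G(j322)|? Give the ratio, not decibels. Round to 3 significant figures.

At ω = 322 rad/s:
zero (1 + j322·0.004) = 1 + j1.288 → |·| ≈ 1.6306, ∠ ≈ 52.17°
pole (1 + j322·0.001) = 1 + j0.322 → |·| ≈ 1.0506, ∠ ≈ 17.85°
|G| = 1.25 · 1.6306 / (1.0506) ≈ 1.9401

1.94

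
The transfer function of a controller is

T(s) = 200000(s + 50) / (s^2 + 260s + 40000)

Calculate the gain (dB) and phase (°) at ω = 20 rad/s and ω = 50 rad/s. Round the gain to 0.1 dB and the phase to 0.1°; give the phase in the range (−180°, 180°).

At s = jω = j20:
zero (s+50): 50 + j20 → |·| = √(50²+20²) = √2900 ≈ 53.852, ∠ = arctan(20/50) ≈ 21.80°
quadratic: (j20)² + 260·j20 + 40000 = 39600 + j5200 → |·| ≈ 39940, ∠ ≈ 7.48°
|T| = 200000 · 53.852 / 39940 ≈ 269.66
Gain = 20 log₁₀(269.66) ≈ 48.62 dB
∠T = 21.80° − 7.48° = 14.32°

At s = jω = j50:
zero (s+50): 50 + j50 → |·| = √(50²+50²) = √5000 ≈ 70.711, ∠ = arctan(50/50) ≈ 45.00°
quadratic: (j50)² + 260·j50 + 40000 = 37500 + j13000 → |·| ≈ 39689, ∠ ≈ 19.12°
|T| = 200000 · 70.711 / 39689 ≈ 356.33
Gain = 20 log₁₀(356.33) ≈ 51.04 dB
∠T = 45.00° − 19.12° = 25.88°

ω = 20: 48.6 dB, 14.3°; ω = 50: 51.0 dB, 25.9°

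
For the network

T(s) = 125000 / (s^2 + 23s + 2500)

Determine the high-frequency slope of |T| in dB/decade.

Each pole contributes −20 dB/decade at high frequency; each zero contributes +20 dB/decade.
Net: 0 zero(s) − 2 pole(s) → -40 dB/decade.

-40 dB/decade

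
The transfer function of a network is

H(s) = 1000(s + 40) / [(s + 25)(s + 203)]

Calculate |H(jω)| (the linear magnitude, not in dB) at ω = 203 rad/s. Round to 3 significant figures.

3.52

At s = jω = j203:
zero (s+40): 40 + j203 → |·| = √(40²+203²) = √42809 ≈ 206.9, ∠ = arctan(203/40) ≈ 78.85°
pole (s+25): 25 + j203 → |·| = √(25²+203²) = √41834 ≈ 204.53, ∠ = arctan(203/25) ≈ 82.98°
pole (s+203): 203 + j203 → |·| = √(203²+203²) = √82418 ≈ 287.09, ∠ = arctan(203/203) ≈ 45.00°
|H| = 1000 · 206.9 / 58719 ≈ 3.5236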